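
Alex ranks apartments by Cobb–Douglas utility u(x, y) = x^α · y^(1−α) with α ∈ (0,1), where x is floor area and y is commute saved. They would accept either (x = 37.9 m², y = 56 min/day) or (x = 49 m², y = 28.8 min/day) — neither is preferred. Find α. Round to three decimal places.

Indifference: 37.9^α · 56^(1−α) = 49^α · 28.8^(1−α).
(37.9/49)^α = (28.8/56)^(1−α); take logs: α·ln(37.9/49) = (1−α)·ln(28.8/56), i.e. α·-0.256869 = (1−α)·-0.664976.
With A = -0.256869 and B = -0.664976: α·A = (1−α)·B, so α = B/(A+B) = -0.664976/-0.921845 ≈ 0.721.

α ≈ 0.721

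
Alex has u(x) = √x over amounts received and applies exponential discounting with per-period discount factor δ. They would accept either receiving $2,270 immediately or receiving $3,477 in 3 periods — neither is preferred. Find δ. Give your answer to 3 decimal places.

Indifference means u(2270) = δ^3 · u(3477), so δ^3 = u(2270)/u(3477).
Since u(x) = √x, δ^3 = √(2270/3477) = 0.80800.
Hence δ = (0.80800)^(1/3) = 0.93140.

δ ≈ 0.931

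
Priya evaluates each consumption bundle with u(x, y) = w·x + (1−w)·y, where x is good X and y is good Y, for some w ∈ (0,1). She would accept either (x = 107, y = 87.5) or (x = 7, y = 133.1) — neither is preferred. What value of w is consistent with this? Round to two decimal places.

w = 0.31

Equating utilities: w·107 + (1−w)·87.5 = w·7 + (1−w)·133.1.
Rearranging, 100·w − 45.6·(1−w) = 0.
The marginal rate of substitution is 45.6/100, so w = 45.6/(100+45.6) = 0.31.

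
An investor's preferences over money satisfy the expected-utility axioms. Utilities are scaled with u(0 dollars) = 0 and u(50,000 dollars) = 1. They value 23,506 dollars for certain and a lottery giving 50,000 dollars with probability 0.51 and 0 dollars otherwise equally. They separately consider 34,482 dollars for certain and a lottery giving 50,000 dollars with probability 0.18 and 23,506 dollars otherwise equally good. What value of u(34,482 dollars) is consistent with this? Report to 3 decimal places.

From the first indifference, u(23,506 dollars) = 0.51·u(50,000 dollars) + 0.49·u(0 dollars) = 0.51·1 + 0.49·0 = 0.51.
Chaining: u(34,482 dollars) = 0.18·1.00 + 0.82·0.51 = 0.5982.

0.598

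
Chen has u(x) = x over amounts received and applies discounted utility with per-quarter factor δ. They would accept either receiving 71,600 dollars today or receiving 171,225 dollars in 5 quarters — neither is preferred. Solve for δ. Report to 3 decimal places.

δ ≈ 0.840

The payoff in 5 quarters is discounted by δ^5, so u(71600) = δ^5·u(171225) and δ^5 = u(71600)/u(171225).
With u(x) = x: δ^5 = 71600/171225 = 0.41816.
So δ = 0.41816^(1/5) ≈ 0.840.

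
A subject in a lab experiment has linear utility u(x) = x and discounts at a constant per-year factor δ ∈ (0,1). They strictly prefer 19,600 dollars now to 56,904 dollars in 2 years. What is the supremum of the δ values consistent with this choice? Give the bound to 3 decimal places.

Under u(x) = x this choice says 19600 > δ^2·56904.
Hence δ^2 < 19600/56904 = 0.34444, and x ↦ x^(1/2) is increasing on (0,∞).
δ < (19600/56904)^(1/2) ≈ 0.587.

δ < 0.587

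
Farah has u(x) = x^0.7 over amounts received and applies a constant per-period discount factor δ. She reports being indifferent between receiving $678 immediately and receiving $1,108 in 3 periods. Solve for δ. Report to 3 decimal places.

δ ≈ 0.892

Equating discounted utilities: u(678) = δ^3·u(1108) ⇒ δ^3 = u(678)/u(1108).
With u(x) = x^0.7: δ^3 = 678^0.7/1108^0.7 = (678/1108)^0.7 = 0.70906.
Taking the cube root: δ = 0.70906^(1/3) ≈ 0.892.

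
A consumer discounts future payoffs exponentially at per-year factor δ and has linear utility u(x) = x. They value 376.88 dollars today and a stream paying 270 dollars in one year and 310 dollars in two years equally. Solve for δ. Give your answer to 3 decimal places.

δ ≈ 0.750

The stream is worth 270δ + 310δ² today, so 270δ + 310δ² = 376.88.
That is, 310δ² + 270δ − 376.88 = 0, a quadratic in δ.
δ = (−270 + √(270² + 4·310·376.88)) / (2·310) = (−270 + √540231.20) / 620 ≈ 0.750.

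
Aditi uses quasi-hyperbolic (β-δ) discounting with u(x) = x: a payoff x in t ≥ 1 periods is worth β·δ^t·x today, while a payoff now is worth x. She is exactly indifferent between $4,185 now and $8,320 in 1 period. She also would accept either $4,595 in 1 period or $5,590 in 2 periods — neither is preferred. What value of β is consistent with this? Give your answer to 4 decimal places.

The second indifference involves only future payoffs, so β cancels: β·δ^1·4595 = β·δ^2·5590, giving δ = 4595/5590 = 0.82200.
Now use the now-vs-future pair: 4185 = β·δ·8320 gives β = 4185/(0.82200·8320) ≈ 0.6119.

β ≈ 0.6119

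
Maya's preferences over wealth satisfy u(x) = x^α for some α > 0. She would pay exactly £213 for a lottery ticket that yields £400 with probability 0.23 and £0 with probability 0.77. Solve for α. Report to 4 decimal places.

α ≈ 2.3322

EU(lottery) = 0.23·400^α + 0.77·0 = 0.23·400^α.
Equating: 213^α = 0.23·400^α, i.e. 0.5325^α = 0.23.
Taking logs: α·ln(213/400) = ln(0.23), so α = -1.4696760 / -0.6301724 ≈ 2.3322.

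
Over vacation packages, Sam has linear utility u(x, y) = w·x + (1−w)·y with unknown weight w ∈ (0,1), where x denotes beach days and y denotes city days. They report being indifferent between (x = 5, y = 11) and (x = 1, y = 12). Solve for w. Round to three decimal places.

w = 0.200

Equating utilities: w·5 + (1−w)·11 = w·1 + (1−w)·12.
w·(5−1) = (1−w)·(12−11), i.e. w·4 = (1−w)·1.
The marginal rate of substitution is 1/4, so w = 1/(4+1) = 0.200.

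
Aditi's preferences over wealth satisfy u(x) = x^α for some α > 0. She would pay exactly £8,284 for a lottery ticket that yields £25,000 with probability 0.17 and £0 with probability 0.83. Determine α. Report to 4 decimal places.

Since u(0) = 0, the lottery's EU is 0.17·25000^α.
Equating: 8284^α = 0.17·25000^α, i.e. 0.3314^α = 0.17.
α = ln(0.17) / ln(8284/25000) = -1.7719568/-1.1045499 ≈ 1.6042.

α ≈ 1.6042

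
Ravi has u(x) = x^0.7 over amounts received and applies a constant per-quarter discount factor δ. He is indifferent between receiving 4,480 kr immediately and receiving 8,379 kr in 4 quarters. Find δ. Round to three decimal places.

δ ≈ 0.896

Equating discounted utilities: u(4480) = δ^4·u(8379) ⇒ δ^4 = u(4480)/u(8379).
With u(x) = x^0.7: δ^4 = 4480^0.7/8379^0.7 = (4480/8379)^0.7 = 0.64515.
So δ = 0.64515^(1/4) ≈ 0.896.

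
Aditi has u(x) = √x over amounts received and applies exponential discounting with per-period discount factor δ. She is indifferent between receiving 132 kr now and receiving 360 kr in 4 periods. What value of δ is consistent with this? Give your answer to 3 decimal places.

δ ≈ 0.882

Equating discounted utilities: u(132) = δ^4·u(360) ⇒ δ^4 = u(132)/u(360).
With u(x) = √x: δ^4 = √132/√360 = √(132/360) = 0.60553.
Hence δ = (0.60553)^(1/4) = 0.88213.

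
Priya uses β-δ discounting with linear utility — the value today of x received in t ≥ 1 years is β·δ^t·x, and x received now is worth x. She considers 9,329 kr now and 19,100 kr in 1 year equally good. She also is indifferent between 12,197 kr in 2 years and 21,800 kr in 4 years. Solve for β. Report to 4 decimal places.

β ≈ 0.6530

Both payoffs in the second observation are in the future, so β drops out: δ^2·12197 = δ^4·21800 ⇒ δ^2 = 12197/21800 = 0.55950, so δ = 0.74799.
The first indifference: 9329 = β·δ·19100, so β = 9329/(δ·19100) = 9329/(0.74799·19100) ≈ 0.6530.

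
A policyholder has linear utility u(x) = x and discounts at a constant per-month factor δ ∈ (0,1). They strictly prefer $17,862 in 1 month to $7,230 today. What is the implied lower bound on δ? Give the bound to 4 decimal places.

The preference means 7230 < δ·17862.
Dividing through by 17862 gives δ > 0.40477.

δ > 0.4048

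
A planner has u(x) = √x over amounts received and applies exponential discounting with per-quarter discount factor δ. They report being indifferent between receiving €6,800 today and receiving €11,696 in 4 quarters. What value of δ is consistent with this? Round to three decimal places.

δ ≈ 0.934

Equating discounted utilities: u(6800) = δ^4·u(11696) ⇒ δ^4 = u(6800)/u(11696).
With u(x) = √x: δ^4 = √6800/√11696 = √(6800/11696) = 0.76249.
So δ = 0.76249^(1/4) ≈ 0.934.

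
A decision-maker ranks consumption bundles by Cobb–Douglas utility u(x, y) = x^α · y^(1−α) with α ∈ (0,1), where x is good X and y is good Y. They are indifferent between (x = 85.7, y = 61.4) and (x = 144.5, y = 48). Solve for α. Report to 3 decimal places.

Indifference: 85.7^α · 61.4^(1−α) = 144.5^α · 48^(1−α).
(85.7/144.5)^α = (48/61.4)^(1−α); take logs: α·ln(85.7/144.5) = (1−α)·ln(48/61.4), i.e. α·-0.522427 = (1−α)·-0.246209.
So α/(1−α) = (-0.246209)/(-0.522427) = 0.471279, and α = 0.471279/1.471279 ≈ 0.320.

α ≈ 0.320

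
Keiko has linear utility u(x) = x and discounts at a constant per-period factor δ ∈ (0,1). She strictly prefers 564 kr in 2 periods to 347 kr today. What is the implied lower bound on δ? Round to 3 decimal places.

The preference means 347 < δ^2·564.
Dividing by 564: δ^2 > 0.61525. Both sides are positive, so the square root keeps the direction.
δ > (347/564)^(1/2) ≈ 0.784.

δ > 0.784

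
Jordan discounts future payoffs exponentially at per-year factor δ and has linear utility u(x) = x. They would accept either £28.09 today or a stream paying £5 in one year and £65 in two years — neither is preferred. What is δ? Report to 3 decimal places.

δ ≈ 0.620

Equating present values: 28.09 = 5δ + 65δ².
Rearranged: 65δ² + 5δ − 28.09 = 0.
By the quadratic formula (taking the positive root), δ = (−5 + √7328.40) / 130 ≈ 0.620.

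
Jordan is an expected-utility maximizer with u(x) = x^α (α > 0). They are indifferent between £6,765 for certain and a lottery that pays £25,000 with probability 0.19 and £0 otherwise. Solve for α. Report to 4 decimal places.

The lottery's expected utility is 0.19·u(25000) + 0.81·u(0) = 0.19·25000^α (since u(0) = 0 for α > 0).
Equating: 6765^α = 0.19·25000^α, i.e. 0.2706^α = 0.19.
Take logs: α = ln 0.19 / ln(6765/25000) ≈ 1.270533.

α ≈ 1.2705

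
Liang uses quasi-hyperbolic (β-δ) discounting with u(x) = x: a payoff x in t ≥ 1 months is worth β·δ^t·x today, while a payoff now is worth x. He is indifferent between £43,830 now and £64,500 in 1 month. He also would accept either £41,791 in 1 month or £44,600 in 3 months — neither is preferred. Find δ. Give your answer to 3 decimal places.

Both payoffs in the second observation are in the future, so β drops out: δ^1·41791 = δ^3·44600 ⇒ δ^2 = 41791/44600 = 0.93702, so δ = 0.96800.

δ ≈ 0.968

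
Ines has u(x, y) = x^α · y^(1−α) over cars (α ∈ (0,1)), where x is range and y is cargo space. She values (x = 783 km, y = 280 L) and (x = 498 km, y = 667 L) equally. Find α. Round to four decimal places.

α ≈ 0.6573

Indifference: 783^α · 280^(1−α) = 498^α · 667^(1−α).
Taking logs: α·ln 783 + (1−α)·ln 280 = α·ln 498 + (1−α)·ln 667, i.e. α·0.4525326 = (1−α)·0.8680004.
So α/(1−α) = (0.8680004)/(0.4525326) = 1.9180947, and α = 1.9180947/2.9180947 ≈ 0.6573.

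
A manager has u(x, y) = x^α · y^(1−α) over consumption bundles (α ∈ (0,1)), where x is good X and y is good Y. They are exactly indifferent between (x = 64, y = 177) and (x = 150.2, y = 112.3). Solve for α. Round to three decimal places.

α ≈ 0.348

Set the two utilities equal: 64^α·177^(1−α) = 150.2^α·112.3^(1−α).
(64/150.2)^α = (112.3/177)^(1−α); take logs: α·ln(64/150.2) = (1−α)·ln(112.3/177), i.e. α·-0.853085 = (1−α)·-0.454976.
So α/(1−α) = (-0.454976)/(-0.853085) = 0.533330, and α = 0.533330/1.533330 ≈ 0.348.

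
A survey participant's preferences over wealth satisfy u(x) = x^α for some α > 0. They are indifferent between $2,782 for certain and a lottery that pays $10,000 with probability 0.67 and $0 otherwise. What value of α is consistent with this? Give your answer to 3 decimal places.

EU(lottery) = 0.67·10000^α + 0.33·0 = 0.67·10000^α.
Indifference: 2782^α = 0.67·10000^α, so (2782/10000)^α = 0.67.
α = ln(0.67) / ln(2782/10000) = -0.400478/-1.279415 ≈ 0.313.

α ≈ 0.313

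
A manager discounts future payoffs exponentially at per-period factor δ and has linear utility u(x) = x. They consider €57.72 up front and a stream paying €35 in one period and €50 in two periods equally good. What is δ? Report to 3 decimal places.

Present value of the stream is 35·δ + 50·δ². Indifference gives 35δ + 50δ² = 57.72.
That is, 50δ² + 35δ − 57.72 = 0, a quadratic in δ.
δ = (−35 + √(35² + 4·50·57.72)) / (2·50) = (−35 + √12769.00) / 100 ≈ 0.780.

δ ≈ 0.780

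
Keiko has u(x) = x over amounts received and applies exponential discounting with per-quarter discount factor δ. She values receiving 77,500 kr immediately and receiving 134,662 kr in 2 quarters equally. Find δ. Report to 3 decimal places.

δ ≈ 0.759

Equating discounted utilities: u(77500) = δ^2·u(134662) ⇒ δ^2 = u(77500)/u(134662).
With u(x) = x: δ^2 = 77500/134662 = 0.57551.
Hence δ = (0.57551)^(1/2) = 0.75863.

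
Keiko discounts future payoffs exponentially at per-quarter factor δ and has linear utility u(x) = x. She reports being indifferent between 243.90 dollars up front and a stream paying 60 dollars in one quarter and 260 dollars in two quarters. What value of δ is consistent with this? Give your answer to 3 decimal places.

δ ≈ 0.860

Present value of the stream is 60·δ + 260·δ². Indifference gives 60δ + 260δ² = 243.90.
Rearranged: 260δ² + 60δ − 243.90 = 0.
The positive root is δ = [−60 + √(60² + 4·260·243.90)] / (2·260) = (−60 + 507.204)/520 ≈ 0.860.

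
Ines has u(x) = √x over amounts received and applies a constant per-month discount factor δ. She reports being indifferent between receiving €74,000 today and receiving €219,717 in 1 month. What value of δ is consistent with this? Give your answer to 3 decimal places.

Equating discounted utilities: u(74000) = δ·u(219717) ⇒ δ = u(74000)/u(219717).
Since u(x) = √x, δ = √(74000/219717) = 0.58034.

δ ≈ 0.580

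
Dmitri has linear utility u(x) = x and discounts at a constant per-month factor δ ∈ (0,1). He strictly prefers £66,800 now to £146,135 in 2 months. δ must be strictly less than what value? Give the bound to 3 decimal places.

Comparing present values: 66800 > δ^2·146135.
Dividing by 146135: δ^2 < 0.45711. Both sides are positive, so the square root keeps the direction.
δ < 0.45711^(1/2) = 0.676.

δ < 0.676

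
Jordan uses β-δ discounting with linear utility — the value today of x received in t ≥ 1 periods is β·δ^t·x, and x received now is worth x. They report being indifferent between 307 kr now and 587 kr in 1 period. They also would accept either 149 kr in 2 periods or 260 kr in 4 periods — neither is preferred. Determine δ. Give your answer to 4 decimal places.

δ ≈ 0.7570

Both payoffs in the second observation are in the future, so β drops out: δ^2·149 = δ^4·260 ⇒ δ^2 = 149/260 = 0.57308, so δ = 0.75702.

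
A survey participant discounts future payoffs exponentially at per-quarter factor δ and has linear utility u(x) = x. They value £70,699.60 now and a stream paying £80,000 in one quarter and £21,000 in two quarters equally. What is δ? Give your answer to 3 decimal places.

δ ≈ 0.740

The stream is worth 80000δ + 21000δ² today, so 80000δ + 21000δ² = 70699.60.
That is, 21000δ² + 80000δ − 70699.60 = 0, a quadratic in δ.
δ = (−80000 + √(80000² + 4·21000·70699.60)) / (2·21000) = (−80000 + √12338766400.00) / 42000 ≈ 0.740.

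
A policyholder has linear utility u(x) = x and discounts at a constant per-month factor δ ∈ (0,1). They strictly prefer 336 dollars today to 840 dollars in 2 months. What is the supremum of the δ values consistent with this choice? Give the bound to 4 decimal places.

δ < 0.6325

The preference means 336 > δ^2·840.
Hence δ^2 < 336/840 = 0.40000, and x ↦ x^(1/2) is increasing on (0,∞).
δ < (336/840)^(1/2) ≈ 0.6325.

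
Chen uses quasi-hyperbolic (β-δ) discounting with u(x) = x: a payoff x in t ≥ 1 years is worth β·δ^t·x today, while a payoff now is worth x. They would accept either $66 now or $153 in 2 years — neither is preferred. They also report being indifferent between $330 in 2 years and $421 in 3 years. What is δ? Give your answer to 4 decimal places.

δ ≈ 0.7838

Both payoffs in the second observation are in the future, so β drops out: δ^2·330 = δ^3·421 ⇒ δ = 330/421 = 0.78385.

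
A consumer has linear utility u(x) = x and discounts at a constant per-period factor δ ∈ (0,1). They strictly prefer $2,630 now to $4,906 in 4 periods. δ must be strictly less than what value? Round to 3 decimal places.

δ < 0.856

Under u(x) = x this choice says 2630 > δ^4·4906.
So δ^4 < 2630/4906 = 0.53608; taking the 4th root of both positive sides preserves the inequality.
δ < 0.53608^(1/4) = 0.856.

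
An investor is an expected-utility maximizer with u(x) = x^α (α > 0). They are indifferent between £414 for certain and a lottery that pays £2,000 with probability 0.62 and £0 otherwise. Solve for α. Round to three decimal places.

α ≈ 0.304

EU(lottery) = 0.62·2000^α + 0.38·0 = 0.62·2000^α.
Equating: 414^α = 0.62·2000^α, i.e. 0.2070^α = 0.62.
α = ln(0.62) / ln(414/2000) = -0.478036/-1.575036 ≈ 0.304.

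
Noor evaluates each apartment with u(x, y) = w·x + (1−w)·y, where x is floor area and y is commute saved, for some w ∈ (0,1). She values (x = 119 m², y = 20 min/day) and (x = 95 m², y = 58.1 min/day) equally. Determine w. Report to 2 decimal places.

w = 0.61

u(119,20) = u(95,58.1) means w·119 + (1−w)·20 = w·95 + (1−w)·58.1.
Collecting terms: w·24 = (1−w)·38.1.
So w/(1−w) = 38.1/24 = 1.5875, giving w = 38.1/(24+38.1) = 0.61.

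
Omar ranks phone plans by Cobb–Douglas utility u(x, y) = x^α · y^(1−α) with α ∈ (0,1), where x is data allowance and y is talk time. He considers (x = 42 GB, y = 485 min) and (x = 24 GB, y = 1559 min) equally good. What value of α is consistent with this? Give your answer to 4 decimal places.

Indifference: 42^α · 485^(1−α) = 24^α · 1559^(1−α).
(42/24)^α = (1559/485)^(1−α); take logs: α·ln(42/24) = (1−α)·ln(1559/485), i.e. α·0.5596158 = (1−α)·1.1676510.
So α/(1−α) = (1.1676510)/(0.5596158) = 2.0865226, and α = 2.0865226/3.0865226 ≈ 0.6760.

α ≈ 0.6760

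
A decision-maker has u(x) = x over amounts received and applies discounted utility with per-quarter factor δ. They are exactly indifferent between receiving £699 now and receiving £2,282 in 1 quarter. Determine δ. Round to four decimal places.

The payoff in 1 quarter is discounted by δ, so u(699) = δ·u(2282) and δ = u(699)/u(2282).
With u(x) = x: δ = 699/2282 = 0.30631.

δ ≈ 0.3063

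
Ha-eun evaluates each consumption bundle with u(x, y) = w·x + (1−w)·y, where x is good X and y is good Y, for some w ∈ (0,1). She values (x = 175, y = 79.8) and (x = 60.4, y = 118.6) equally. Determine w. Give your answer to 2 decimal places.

Equating utilities: w·175 + (1−w)·79.8 = w·60.4 + (1−w)·118.6.
w·(175−60.4) = (1−w)·(118.6−79.8), i.e. w·114.6 = (1−w)·38.8.
So w/(1−w) = 38.8/114.6 = 0.3386, giving w = 38.8/(114.6+38.8) = 0.25.

w = 0.25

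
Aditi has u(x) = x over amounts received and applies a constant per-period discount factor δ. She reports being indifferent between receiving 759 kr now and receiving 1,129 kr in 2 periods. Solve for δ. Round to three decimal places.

δ ≈ 0.820

Equating discounted utilities: u(759) = δ^2·u(1129) ⇒ δ^2 = u(759)/u(1129).
With u(x) = x: δ^2 = 759/1129 = 0.67228.
Taking the square root: δ = 0.67228^(1/2) ≈ 0.820.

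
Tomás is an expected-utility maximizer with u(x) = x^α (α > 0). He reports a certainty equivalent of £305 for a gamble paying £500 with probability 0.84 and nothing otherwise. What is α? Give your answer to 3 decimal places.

Since u(0) = 0, the lottery's EU is 0.84·500^α.
Indifference: 305^α = 0.84·500^α, so (305/500)^α = 0.84.
α = ln(0.84) / ln(305/500) = -0.174353/-0.494296 ≈ 0.353.

α ≈ 0.353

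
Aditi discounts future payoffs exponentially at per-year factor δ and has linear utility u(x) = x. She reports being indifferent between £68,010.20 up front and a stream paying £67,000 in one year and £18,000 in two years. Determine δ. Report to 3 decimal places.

The stream is worth 67000δ + 18000δ² today, so 67000δ + 18000δ² = 68010.20.
Rearranged: 18000δ² + 67000δ − 68010.20 = 0.
The positive root is δ = [−67000 + √(67000² + 4·18000·68010.20)] / (2·18000) = (−67000 + 96880.000)/36000 ≈ 0.830.

δ ≈ 0.830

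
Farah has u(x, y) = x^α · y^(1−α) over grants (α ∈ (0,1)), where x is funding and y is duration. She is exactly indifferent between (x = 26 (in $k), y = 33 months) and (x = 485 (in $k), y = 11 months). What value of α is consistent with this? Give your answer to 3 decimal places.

α ≈ 0.273

Indifference: 26^α · 33^(1−α) = 485^α · 11^(1−α).
(26/485)^α = (11/33)^(1−α); take logs: α·ln(26/485) = (1−α)·ln(11/33), i.e. α·-2.926052 = (1−α)·-1.098612.
With A = -2.926052 and B = -1.098612: α·A = (1−α)·B, so α = B/(A+B) = -1.098612/-4.024664 ≈ 0.273.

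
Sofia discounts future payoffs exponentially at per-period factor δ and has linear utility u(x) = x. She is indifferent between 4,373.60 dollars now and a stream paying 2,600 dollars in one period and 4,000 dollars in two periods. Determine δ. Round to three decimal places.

Present value of the stream is 2600·δ + 4000·δ². Indifference gives 2600δ + 4000δ² = 4373.60.
So 4000δ² + 2600δ − 4373.60 = 0.
By the quadratic formula (taking the positive root), δ = (−2600 + √76737600.00) / 8000 ≈ 0.770.

δ ≈ 0.770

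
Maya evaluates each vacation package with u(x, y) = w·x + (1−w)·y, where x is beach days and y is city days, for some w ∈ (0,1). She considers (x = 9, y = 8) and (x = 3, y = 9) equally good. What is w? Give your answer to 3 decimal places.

u(9,8) = u(3,9) means w·9 + (1−w)·8 = w·3 + (1−w)·9.
Collecting terms: w·6 = (1−w)·1.
The marginal rate of substitution is 1/6, so w = 1/(6+1) = 0.143.

w = 0.143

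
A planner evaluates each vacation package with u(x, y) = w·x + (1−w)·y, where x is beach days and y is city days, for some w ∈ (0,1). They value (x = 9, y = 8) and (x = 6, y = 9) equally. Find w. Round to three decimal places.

w = 0.250

u(9,8) = u(6,9) means w·9 + (1−w)·8 = w·6 + (1−w)·9.
Collecting terms: w·3 = (1−w)·1.
The marginal rate of substitution is 1/3, so w = 1/(3+1) = 0.250.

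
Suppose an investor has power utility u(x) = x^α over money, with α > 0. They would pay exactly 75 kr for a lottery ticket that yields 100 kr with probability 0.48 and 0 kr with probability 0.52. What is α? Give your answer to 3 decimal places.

Since u(0) = 0, the lottery's EU is 0.48·100^α.
Indifference: 75^α = 0.48·100^α, so (75/100)^α = 0.48.
Take logs: α = ln 0.48 / ln(75/100) ≈ 2.55132.

α ≈ 2.551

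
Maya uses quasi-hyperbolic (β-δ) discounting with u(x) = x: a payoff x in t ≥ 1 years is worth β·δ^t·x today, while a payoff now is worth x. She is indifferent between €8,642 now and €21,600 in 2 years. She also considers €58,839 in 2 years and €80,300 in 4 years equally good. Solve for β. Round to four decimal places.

β ≈ 0.5460

The second indifference involves only future payoffs, so β cancels: β·δ^2·58839 = β·δ^4·80300, giving δ^2 = 58839/80300 = 0.73274, so δ = 0.85600.
The first indifference: 8642 = β·δ^2·21600, so β = 8642/(δ^2·21600) = 8642/(0.73274·21600) ≈ 0.5460.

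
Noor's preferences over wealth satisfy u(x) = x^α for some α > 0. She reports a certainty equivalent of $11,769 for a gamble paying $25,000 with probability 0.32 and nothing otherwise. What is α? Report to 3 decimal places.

EU(lottery) = 0.32·25000^α + 0.68·0 = 0.32·25000^α.
Setting u(11769) equal to that: 11769^α = 0.32·25000^α ⇒ (11769/25000)^α = 0.32.
Take logs: α = ln 0.32 / ln(11769/25000) ≈ 1.51238.

α ≈ 1.512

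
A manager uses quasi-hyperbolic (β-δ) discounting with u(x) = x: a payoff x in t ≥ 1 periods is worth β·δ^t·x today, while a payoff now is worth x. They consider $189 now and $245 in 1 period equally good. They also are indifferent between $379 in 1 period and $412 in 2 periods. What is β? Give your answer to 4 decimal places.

From the later pair, β·δ^1·379 = β·δ^2·412; dividing through, δ = 379/412 = 0.91990.
Now use the now-vs-future pair: 189 = β·δ·245 gives β = 189/(0.91990·245) ≈ 0.8386.

β ≈ 0.8386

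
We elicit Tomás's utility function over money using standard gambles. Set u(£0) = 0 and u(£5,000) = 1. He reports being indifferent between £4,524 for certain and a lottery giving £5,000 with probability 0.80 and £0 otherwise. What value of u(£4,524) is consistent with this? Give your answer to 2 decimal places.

By the standard-gamble method, u(£4,524) is just the indifference probability on the best outcome: 0.80.

0.80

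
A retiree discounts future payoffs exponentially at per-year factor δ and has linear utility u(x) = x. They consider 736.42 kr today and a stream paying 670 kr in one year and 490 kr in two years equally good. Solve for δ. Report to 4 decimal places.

δ ≈ 0.7200

Present value of the stream is 670·δ + 490·δ². Indifference gives 670δ + 490δ² = 736.42.
Rearranged: 490δ² + 670δ − 736.42 = 0.
The positive root is δ = [−670 + √(670² + 4·490·736.42)] / (2·490) = (−670 + 1375.603)/980 ≈ 0.7200.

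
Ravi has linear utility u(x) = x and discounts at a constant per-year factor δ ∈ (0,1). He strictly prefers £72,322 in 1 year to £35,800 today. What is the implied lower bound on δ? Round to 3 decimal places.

δ > 0.495

Comparing present values: 35800 < δ·72322.
So δ > 35800/72322 = 0.49501.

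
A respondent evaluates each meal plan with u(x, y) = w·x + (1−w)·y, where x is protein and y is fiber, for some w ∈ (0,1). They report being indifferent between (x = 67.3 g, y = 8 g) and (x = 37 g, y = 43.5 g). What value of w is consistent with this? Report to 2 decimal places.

u(67.3,8) = u(37,43.5) means w·67.3 + (1−w)·8 = w·37 + (1−w)·43.5.
Rearranging, 30.3·w − 35.5·(1−w) = 0.
So w/(1−w) = 35.5/30.3 = 1.1716, giving w = 35.5/(30.3+35.5) = 0.54.

w = 0.54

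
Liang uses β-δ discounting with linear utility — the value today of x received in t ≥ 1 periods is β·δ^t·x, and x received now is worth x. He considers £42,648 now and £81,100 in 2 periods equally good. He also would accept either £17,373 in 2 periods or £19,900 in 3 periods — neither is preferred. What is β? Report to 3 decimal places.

From the later pair, β·δ^2·17373 = β·δ^3·19900; dividing through, δ = 17373/19900 = 0.87302.
The first indifference: 42648 = β·δ^2·81100, so β = 42648/(δ^2·81100) = 42648/(0.76216·81100) ≈ 0.690.

β ≈ 0.690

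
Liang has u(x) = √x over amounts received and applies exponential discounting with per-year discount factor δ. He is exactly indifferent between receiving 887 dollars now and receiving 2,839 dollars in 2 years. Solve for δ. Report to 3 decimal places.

δ ≈ 0.748

Indifference means u(887) = δ^2 · u(2839), so δ^2 = u(887)/u(2839).
With u(x) = √x: δ^2 = √887/√2839 = √(887/2839) = 0.55896.
Hence δ = (0.55896)^(1/2) = 0.74763.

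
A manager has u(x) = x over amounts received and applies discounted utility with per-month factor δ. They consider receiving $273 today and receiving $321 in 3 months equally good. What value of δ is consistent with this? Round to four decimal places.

Indifference means u(273) = δ^3 · u(321), so δ^3 = u(273)/u(321).
With u(x) = x: δ^3 = 273/321 = 0.85047.
Hence δ = (0.85047)^(1/3) = 0.947442.

δ ≈ 0.9474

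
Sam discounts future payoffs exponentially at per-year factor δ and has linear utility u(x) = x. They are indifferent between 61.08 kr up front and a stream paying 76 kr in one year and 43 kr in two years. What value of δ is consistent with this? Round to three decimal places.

The stream is worth 76δ + 43δ² today, so 76δ + 43δ² = 61.08.
That is, 43δ² + 76δ − 61.08 = 0, a quadratic in δ.
The positive root is δ = [−76 + √(76² + 4·43·61.08)] / (2·43) = (−76 + 127.600)/86 ≈ 0.600.

δ ≈ 0.600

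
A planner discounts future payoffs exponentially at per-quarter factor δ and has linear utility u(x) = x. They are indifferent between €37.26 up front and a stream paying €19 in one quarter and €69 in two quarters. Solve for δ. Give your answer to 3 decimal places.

Present value of the stream is 19·δ + 69·δ². Indifference gives 19δ + 69δ² = 37.26.
So 69δ² + 19δ − 37.26 = 0.
δ = (−19 + √(19² + 4·69·37.26)) / (2·69) = (−19 + √10644.76) / 138 ≈ 0.610.

δ ≈ 0.610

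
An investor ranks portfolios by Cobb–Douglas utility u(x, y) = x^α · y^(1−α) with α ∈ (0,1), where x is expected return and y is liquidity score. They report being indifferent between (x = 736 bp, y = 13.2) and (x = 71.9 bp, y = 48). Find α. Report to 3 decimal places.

α ≈ 0.357

The Cobb–Douglas utilities coincide, so 736^α·13.2^(1−α) = 71.9^α·48^(1−α).
Taking logs: α·ln 736 + (1−α)·ln 13.2 = α·ln 71.9 + (1−α)·ln 48, i.e. α·2.325954 = (1−α)·1.290984.
With A = 2.325954 and B = 1.290984: α·A = (1−α)·B, so α = B/(A+B) = 1.290984/3.616938 ≈ 0.357.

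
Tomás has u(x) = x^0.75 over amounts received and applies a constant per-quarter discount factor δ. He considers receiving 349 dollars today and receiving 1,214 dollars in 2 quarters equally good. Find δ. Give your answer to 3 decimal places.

δ ≈ 0.627

Indifference means u(349) = δ^2 · u(1214), so δ^2 = u(349)/u(1214).
Since u(x) = x^0.75, δ^2 = (349/1214)^0.75 = 0.28748^0.75 = 0.39260.
So δ = 0.39260^(1/2) ≈ 0.627.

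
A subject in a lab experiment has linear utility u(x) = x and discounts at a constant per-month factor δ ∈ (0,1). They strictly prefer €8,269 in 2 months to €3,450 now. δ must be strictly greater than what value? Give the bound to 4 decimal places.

δ > 0.6459

Comparing present values: 3450 < δ^2·8269.
Dividing by 8269: δ^2 > 0.41722. Both sides are positive, so the square root keeps the direction.
δ > 0.41722^(1/2) = 0.6459.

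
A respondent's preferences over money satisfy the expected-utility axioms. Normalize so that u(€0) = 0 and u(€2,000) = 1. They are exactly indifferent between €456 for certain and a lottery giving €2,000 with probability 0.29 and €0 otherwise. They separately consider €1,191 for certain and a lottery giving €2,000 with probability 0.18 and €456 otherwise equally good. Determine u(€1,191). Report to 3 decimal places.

0.418

From the first indifference, u(€456) = 0.29·u(€2,000) + 0.71·u(€0) = 0.29·1 + 0.71·0 = 0.29.
The second indifference gives u(€1,191) = 0.18·u(€2,000) + 0.82·u(€456) = 0.18·1.00 + 0.82·0.29 = 0.4178.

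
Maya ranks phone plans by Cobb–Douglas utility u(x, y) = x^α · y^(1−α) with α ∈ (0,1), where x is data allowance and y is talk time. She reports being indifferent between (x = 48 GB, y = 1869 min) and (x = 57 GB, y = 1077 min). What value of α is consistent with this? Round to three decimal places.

α ≈ 0.762

Set the two utilities equal: 48^α·1869^(1−α) = 57^α·1077^(1−α).
(48/57)^α = (1077/1869)^(1−α); take logs: α·ln(48/57) = (1−α)·ln(1077/1869), i.e. α·-0.171850 = (1−α)·-0.551224.
So α/(1−α) = (-0.551224)/(-0.171850) = 3.207588, and α = 3.207588/4.207588 ≈ 0.762.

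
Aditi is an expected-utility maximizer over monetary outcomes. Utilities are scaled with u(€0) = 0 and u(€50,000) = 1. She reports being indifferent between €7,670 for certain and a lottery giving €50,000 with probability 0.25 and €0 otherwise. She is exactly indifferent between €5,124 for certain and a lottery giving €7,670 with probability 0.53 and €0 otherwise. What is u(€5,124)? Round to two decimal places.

The first gamble pins u(€7,670): it must equal 0.25·1 + 0.75·0 = 0.25.
Then u(€5,124) = 0.53·u(€7,670) + 0.47·u(€0) = 0.53·0.25 + 0.47·0.00 = 0.1325.

0.13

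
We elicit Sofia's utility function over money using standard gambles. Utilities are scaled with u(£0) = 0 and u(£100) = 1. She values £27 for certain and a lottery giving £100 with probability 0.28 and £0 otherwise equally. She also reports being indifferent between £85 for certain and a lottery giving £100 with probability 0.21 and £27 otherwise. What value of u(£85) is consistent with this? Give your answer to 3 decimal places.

First, u(£27) = 0.28·u(£100) + 0.72·u(£0) = 0.28.
The second indifference gives u(£85) = 0.21·u(£100) + 0.79·u(£27) = 0.21·1.00 + 0.79·0.28 = 0.4312.

0.431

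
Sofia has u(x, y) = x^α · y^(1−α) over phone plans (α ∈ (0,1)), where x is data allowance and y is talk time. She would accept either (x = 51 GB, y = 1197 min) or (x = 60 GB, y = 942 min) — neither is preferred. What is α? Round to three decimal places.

α ≈ 0.596

Indifference: 51^α · 1197^(1−α) = 60^α · 942^(1−α).
Rearrange to (51/60)^α = (942/1197)^(1−α) and take logs: α·-0.162519 = (1−α)·-0.239568.
Thus α·(-0.402087) = -0.239568, so α = -0.239568/-0.402087 ≈ 0.596.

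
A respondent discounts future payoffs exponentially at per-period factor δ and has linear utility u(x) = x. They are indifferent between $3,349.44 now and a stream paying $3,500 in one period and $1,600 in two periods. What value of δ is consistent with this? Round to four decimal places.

δ ≈ 0.7200

Equating present values: 3349.44 = 3500δ + 1600δ².
Rearranged: 1600δ² + 3500δ − 3349.44 = 0.
By the quadratic formula (taking the positive root), δ = (−3500 + √33686416.00) / 3200 ≈ 0.7200.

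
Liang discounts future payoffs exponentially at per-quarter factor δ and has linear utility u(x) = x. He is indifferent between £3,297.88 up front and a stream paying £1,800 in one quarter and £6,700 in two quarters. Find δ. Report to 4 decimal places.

δ ≈ 0.5800

Equating present values: 3297.88 = 1800δ + 6700δ².
Rearranged: 6700δ² + 1800δ − 3297.88 = 0.
The positive root is δ = [−1800 + √(1800² + 4·6700·3297.88)] / (2·6700) = (−1800 + 9572.000)/13400 ≈ 0.5800.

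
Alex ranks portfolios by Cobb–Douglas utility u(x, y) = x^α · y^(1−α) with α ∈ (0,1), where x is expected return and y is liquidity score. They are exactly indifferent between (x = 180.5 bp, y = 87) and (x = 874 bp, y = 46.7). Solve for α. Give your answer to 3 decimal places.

Set the two utilities equal: 180.5^α·87^(1−α) = 874^α·46.7^(1−α).
Rearrange to (180.5/874)^α = (46.7/87)^(1−α) and take logs: α·-1.577350 = (1−α)·-0.622164.
So α/(1−α) = (-0.622164)/(-1.577350) = 0.394436, and α = 0.394436/1.394436 ≈ 0.283.

α ≈ 0.283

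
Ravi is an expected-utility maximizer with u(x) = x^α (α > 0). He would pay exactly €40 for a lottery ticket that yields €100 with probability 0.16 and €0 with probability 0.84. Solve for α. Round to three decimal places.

α ≈ 2.000

Since u(0) = 0, the lottery's EU is 0.16·100^α.
Indifference: 40^α = 0.16·100^α, so (40/100)^α = 0.16.
Take logs: α = ln 0.16 / ln(40/100) ≈ 2.00000.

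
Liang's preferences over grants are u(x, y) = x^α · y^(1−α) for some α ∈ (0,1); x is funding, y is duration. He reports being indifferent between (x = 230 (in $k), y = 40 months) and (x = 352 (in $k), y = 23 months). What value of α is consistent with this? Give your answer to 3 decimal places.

α ≈ 0.565

Set the two utilities equal: 230^α·40^(1−α) = 352^α·23^(1−α).
Rearrange to (230/352)^α = (23/40)^(1−α) and take logs: α·-0.425552 = (1−α)·-0.553385.
With A = -0.425552 and B = -0.553385: α·A = (1−α)·B, so α = B/(A+B) = -0.553385/-0.978937 ≈ 0.565.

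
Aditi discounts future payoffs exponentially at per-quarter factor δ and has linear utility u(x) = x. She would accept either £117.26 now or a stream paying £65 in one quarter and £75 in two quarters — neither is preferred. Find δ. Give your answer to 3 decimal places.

Equating present values: 117.26 = 65δ + 75δ².
Rearranged: 75δ² + 65δ − 117.26 = 0.
By the quadratic formula (taking the positive root), δ = (−65 + √39403.00) / 150 ≈ 0.890.

δ ≈ 0.890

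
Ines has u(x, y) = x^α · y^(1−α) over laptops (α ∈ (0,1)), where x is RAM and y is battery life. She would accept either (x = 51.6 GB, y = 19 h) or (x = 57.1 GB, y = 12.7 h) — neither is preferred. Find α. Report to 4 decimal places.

Set the two utilities equal: 51.6^α·19^(1−α) = 57.1^α·12.7^(1−α).
Taking logs: α·ln 51.6 + (1−α)·ln 19 = α·ln 57.1 + (1−α)·ln 12.7, i.e. α·-0.1012824 = (1−α)·-0.4028370.
Thus α·(-0.5041194) = -0.4028370, so α = -0.4028370/-0.5041194 ≈ 0.7991.

α ≈ 0.7991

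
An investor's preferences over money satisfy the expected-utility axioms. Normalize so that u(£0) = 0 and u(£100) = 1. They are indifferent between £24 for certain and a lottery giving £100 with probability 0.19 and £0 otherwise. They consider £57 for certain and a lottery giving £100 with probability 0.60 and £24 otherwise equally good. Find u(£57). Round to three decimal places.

0.676

From the first indifference, u(£24) = 0.19·u(£100) + 0.81·u(£0) = 0.19·1 + 0.81·0 = 0.19.
Then u(£57) = 0.60·u(£100) + 0.40·u(£24) = 0.60·1.00 + 0.40·0.19 = 0.6760.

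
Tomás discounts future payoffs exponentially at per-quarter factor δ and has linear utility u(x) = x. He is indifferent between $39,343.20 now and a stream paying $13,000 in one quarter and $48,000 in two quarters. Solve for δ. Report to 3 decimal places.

Present value of the stream is 13000·δ + 48000·δ². Indifference gives 13000δ + 48000δ² = 39343.20.
So 48000δ² + 13000δ − 39343.20 = 0.
δ = (−13000 + √(13000² + 4·48000·39343.20)) / (2·48000) = (−13000 + √7722894400.00) / 96000 ≈ 0.780.

δ ≈ 0.780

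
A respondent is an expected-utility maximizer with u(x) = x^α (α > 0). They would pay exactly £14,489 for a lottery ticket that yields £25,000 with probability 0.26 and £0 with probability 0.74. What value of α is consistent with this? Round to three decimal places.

α ≈ 2.469

Since u(0) = 0, the lottery's EU is 0.26·25000^α.
Equating: 14489^α = 0.26·25000^α, i.e. 0.5796^α = 0.26.
Taking logs: α·ln(14489/25000) = ln(0.26), so α = -1.347074 / -0.545486 ≈ 2.469.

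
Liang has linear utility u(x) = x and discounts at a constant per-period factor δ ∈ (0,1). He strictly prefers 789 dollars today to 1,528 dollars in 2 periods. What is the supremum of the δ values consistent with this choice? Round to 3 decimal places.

Under u(x) = x this choice says 789 > δ^2·1528.
Dividing by 1528: δ^2 < 0.51636. Both sides are positive, so the square root keeps the direction.
δ < (789/1528)^(1/2) ≈ 0.719.

δ < 0.719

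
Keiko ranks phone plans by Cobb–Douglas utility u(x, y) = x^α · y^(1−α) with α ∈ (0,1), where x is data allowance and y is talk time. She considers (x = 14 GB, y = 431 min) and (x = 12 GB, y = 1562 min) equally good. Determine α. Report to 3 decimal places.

α ≈ 0.893

Set the two utilities equal: 14^α·431^(1−α) = 12^α·1562^(1−α).
Rearrange to (14/12)^α = (1562/431)^(1−α) and take logs: α·0.154151 = (1−α)·1.287614.
So α/(1−α) = (1.287614)/(0.154151) = 8.352940, and α = 8.352940/9.352940 ≈ 0.893.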